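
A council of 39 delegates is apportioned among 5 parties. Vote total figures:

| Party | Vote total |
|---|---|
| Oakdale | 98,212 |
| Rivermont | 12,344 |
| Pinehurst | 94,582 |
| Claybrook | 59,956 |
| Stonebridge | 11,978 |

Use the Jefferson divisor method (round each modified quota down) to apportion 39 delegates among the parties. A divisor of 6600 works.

With modified divisor 6600: modified quotas Oakdale 14.881, Rivermont 1.870, Pinehurst 14.331, Claybrook 9.084, Stonebridge 1.815.
Rounding down: Oakdale 14, Rivermont 1, Pinehurst 14, Claybrook 9, Stonebridge 1 (total 39).

Oakdale 14, Rivermont 1, Pinehurst 14, Claybrook 9, Stonebridge 1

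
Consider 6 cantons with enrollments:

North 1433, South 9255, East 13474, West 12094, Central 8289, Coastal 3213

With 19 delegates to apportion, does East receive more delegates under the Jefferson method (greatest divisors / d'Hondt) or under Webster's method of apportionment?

Jefferson

Jefferson: North 0, South 4, East 6, West 5, Central 3, Coastal 1.
Webster: North 1, South 4, East 5, West 5, Central 3, Coastal 1.
East gets 6 under Jefferson and 5 under Webster.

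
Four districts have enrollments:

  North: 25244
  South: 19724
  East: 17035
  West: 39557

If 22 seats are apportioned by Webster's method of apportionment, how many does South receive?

Standard divisor 101560/22 ≈ 4616.364; standard quotas: North 5.468, South 4.273, East 3.690, West 8.569.
Rounding to the nearest integer gives North 5, South 4, East 4, West 9 — total 22, matching the house size, so no adjustment is needed.
South receives 4.

4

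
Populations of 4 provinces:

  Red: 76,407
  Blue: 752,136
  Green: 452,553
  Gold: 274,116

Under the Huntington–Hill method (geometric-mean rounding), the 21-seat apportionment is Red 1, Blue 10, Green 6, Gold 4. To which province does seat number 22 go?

Blue

Priority for the next seat is population ÷ (√(s·(s+1))).
Priorities: Red 54027.908, Blue 71713.354, Green 69830.444, Gold 61294.201.
Highest priority: Blue.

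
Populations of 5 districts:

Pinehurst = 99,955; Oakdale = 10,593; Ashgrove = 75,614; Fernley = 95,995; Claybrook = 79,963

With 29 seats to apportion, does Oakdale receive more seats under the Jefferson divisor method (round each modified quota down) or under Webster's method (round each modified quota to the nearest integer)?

Jefferson: Pinehurst 8, Oakdale 0, Ashgrove 6, Fernley 8, Claybrook 7.
Webster: Pinehurst 8, Oakdale 1, Ashgrove 6, Fernley 8, Claybrook 6.
Oakdale gets 0 under Jefferson and 1 under Webster.

Webster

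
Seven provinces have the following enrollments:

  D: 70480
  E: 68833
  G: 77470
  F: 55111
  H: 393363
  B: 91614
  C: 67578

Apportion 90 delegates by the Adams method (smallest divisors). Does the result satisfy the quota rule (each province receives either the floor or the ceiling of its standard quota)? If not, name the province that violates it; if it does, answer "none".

Standard quotas: D 7.694, E 7.514, G 8.457, F 6.016, H 42.941, B 10.001, C 7.377.
Adams allocation: D 8, E 8, G 9, F 6, H 41, B 10, C 8.
H has quota 42.941 (lower 42, upper 43) but receives 41 — outside the quota interval.

H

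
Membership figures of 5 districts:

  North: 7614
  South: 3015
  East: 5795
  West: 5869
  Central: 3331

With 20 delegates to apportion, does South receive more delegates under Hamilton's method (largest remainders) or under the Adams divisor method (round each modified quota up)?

Adams

Hamilton: North 6, South 2, East 4, West 5, Central 3.
Adams: North 6, South 3, East 4, West 4, Central 3.
South gets 2 under Hamilton and 3 under Adams.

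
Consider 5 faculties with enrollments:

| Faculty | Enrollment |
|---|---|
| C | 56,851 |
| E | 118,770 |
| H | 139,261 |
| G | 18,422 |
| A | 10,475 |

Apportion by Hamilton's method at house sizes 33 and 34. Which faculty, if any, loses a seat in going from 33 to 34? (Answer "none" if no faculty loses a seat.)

C

At 33 seats: C 6, E 11, H 13, G 2, A 1.
At 34 seats: C 5, E 12, H 14, G 2, A 1.
C drops from 6 to 5.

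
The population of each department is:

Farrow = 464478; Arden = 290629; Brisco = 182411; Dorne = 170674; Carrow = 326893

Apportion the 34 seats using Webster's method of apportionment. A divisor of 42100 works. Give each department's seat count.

Farrow: 11, Arden: 7, Brisco: 4, Dorne: 4, Carrow: 8

With modified divisor 42100: modified quotas Farrow 11.033, Arden 6.903, Brisco 4.333, Dorne 4.054, Carrow 7.765.
Rounding to the nearest integer: Farrow 11, Arden 7, Brisco 4, Dorne 4, Carrow 8 (total 34).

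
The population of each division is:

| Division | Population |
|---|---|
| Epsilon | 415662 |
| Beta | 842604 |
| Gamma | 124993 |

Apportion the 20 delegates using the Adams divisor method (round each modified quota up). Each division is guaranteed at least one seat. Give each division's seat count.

Epsilon 6, Beta 12, Gamma 2

Standard divisor 1383259/20 ≈ 69162.95; standard quotas: Epsilon 6.010, Beta 12.183, Gamma 1.807.
Rounding up gives 7, 13, 2 = 22 seats, so the divisor must be adjusted.
With modified divisor 73400: modified quotas Epsilon 5.663, Beta 11.480, Gamma 1.703.
Rounding up: Epsilon 6, Beta 12, Gamma 2 (total 20).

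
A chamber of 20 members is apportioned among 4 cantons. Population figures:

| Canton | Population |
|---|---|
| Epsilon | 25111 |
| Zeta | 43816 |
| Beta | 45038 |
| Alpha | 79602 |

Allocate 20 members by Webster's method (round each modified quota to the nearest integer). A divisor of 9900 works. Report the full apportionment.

Epsilon: 3, Zeta: 4, Beta: 5, Alpha: 8

With modified divisor 9900: modified quotas Epsilon 2.536, Zeta 4.426, Beta 4.549, Alpha 8.041.
Rounding to the nearest integer: Epsilon 3, Zeta 4, Beta 5, Alpha 8 (total 20).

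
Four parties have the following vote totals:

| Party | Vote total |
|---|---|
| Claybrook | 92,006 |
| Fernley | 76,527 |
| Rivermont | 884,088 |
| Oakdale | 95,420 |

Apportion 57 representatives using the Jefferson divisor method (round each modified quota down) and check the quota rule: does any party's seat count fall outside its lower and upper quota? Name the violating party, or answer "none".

Rivermont

Standard quotas: Claybrook 4.568, Fernley 3.800, Rivermont 43.895, Oakdale 4.738.
Jefferson allocation: Claybrook 4, Fernley 3, Rivermont 46, Oakdale 4.
Rivermont has quota 43.895 (lower 43, upper 44) but receives 46 — outside the quota interval.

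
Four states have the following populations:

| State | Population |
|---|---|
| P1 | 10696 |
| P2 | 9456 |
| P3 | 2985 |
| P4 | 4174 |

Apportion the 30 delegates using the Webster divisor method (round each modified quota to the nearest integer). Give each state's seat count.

P1: 12, P2: 10, P3: 3, P4: 5

Standard divisor 27311/30 ≈ 910.367; standard quotas: P1 11.749, P2 10.387, P3 3.279, P4 4.585.
Rounding to the nearest integer gives P1 12, P2 10, P3 3, P4 5 — total 30, matching the house size, so no adjustment is needed.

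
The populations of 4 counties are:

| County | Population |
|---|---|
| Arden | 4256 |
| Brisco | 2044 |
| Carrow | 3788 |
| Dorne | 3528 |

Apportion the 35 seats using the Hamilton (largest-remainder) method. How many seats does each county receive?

Arden: 11, Brisco: 5, Carrow: 10, Dorne: 9

The standard divisor is 13616/35 ≈ 389.029.
Standard quotas: Arden 10.940, Brisco 5.254, Carrow 9.737, Dorne 9.069.
Lower quotas: Arden 10, Brisco 5, Carrow 9, Dorne 9 (sum 33, leaving 2 seats).
Remainders in descending order: Arden 0.940, Carrow 0.737, Brisco 0.254, Dorne 0.069.
The surplus seats go to Arden, Carrow.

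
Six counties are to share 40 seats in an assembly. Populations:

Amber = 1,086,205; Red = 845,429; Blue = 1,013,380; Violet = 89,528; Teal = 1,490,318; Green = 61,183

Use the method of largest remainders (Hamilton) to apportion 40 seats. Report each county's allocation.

The standard divisor is 4586043/40 ≈ 114651.075.
Standard quotas: Amber 9.4740, Red 7.3739, Blue 8.8388, Violet 0.7809, Teal 12.9987, Green 0.5336.
Lower quotas: Amber 9, Red 7, Blue 8, Violet 0, Teal 12, Green 0 (sum 36, leaving 4 seats).
Remainders in descending order: Teal 0.9987, Blue 0.8388, Violet 0.7809, Green 0.5336, Amber 0.4740, Red 0.3739.
Largest remainders: Teal, Blue, Violet, Green receive the extra seats.

Amber: 9; Red: 7; Blue: 9; Violet: 1; Teal: 13; Green: 1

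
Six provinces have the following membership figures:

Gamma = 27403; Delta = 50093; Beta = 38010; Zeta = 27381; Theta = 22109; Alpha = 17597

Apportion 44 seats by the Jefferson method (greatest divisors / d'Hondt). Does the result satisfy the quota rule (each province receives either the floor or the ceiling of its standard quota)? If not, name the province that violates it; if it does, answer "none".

Standard quotas: Gamma 6.603, Delta 12.071, Beta 9.159, Zeta 6.598, Theta 5.328, Alpha 4.240.
Jefferson allocation: Gamma 7, Delta 12, Beta 9, Zeta 7, Theta 5, Alpha 4.
Every allocation lies between the lower and upper quota.

none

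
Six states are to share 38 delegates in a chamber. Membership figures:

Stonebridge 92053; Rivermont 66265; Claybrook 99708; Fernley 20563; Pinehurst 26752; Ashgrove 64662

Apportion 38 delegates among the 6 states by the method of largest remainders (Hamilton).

Stonebridge 9, Rivermont 7, Claybrook 10, Fernley 2, Pinehurst 3, Ashgrove 7

The standard divisor is 370003/38 ≈ 9736.921.
Standard quotas: Stonebridge 9.4540, Rivermont 6.8055, Claybrook 10.2402, Fernley 2.1119, Pinehurst 2.7475, Ashgrove 6.6409.
Lower quotas: Stonebridge 9, Rivermont 6, Claybrook 10, Fernley 2, Pinehurst 2, Ashgrove 6 (sum 35, leaving 3 seats).
Remainders in descending order: Rivermont 0.8055, Pinehurst 0.7475, Ashgrove 0.6409, Stonebridge 0.4540, Claybrook 0.2402, Fernley 0.1119.
The surplus seats go to Rivermont, Pinehurst, Ashgrove.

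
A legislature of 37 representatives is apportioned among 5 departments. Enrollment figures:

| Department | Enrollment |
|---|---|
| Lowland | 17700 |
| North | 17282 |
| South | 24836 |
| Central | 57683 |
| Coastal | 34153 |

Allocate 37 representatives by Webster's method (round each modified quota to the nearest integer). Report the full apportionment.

Lowland: 4, North: 4, South: 6, Central: 14, Coastal: 9

Standard divisor 151654/37 ≈ 4098.757; standard quotas: Lowland 4.318, North 4.216, South 6.059, Central 14.073, Coastal 8.333.
Rounding to the nearest integer gives 4, 4, 6, 14, 8 = 36 seats, so the divisor must be adjusted.
With modified divisor 4000: modified quotas Lowland 4.425, North 4.321, South 6.209, Central 14.421, Coastal 8.538.
Rounding to the nearest integer: Lowland 4, North 4, South 6, Central 14, Coastal 9 (total 37).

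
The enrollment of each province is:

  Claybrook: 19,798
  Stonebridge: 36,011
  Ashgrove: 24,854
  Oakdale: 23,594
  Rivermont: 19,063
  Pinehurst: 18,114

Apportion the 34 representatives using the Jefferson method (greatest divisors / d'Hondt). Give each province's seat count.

Claybrook=5, Stonebridge=9, Ashgrove=6, Oakdale=6, Rivermont=4, Pinehurst=4

Standard divisor 141434/34 ≈ 4159.824; standard quotas: Claybrook 4.759, Stonebridge 8.657, Ashgrove 5.975, Oakdale 5.672, Rivermont 4.583, Pinehurst 4.355.
Rounding down gives 4, 8, 5, 5, 4, 4 = 30 seats, so the divisor must be adjusted.
With modified divisor 3900: modified quotas Claybrook 5.076, Stonebridge 9.234, Ashgrove 6.373, Oakdale 6.050, Rivermont 4.888, Pinehurst 4.645.
Rounding down: Claybrook 5, Stonebridge 9, Ashgrove 6, Oakdale 6, Rivermont 4, Pinehurst 4 (total 34).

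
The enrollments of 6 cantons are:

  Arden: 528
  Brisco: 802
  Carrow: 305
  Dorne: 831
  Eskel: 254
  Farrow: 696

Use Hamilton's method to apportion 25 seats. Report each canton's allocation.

Arden 4; Brisco 6; Carrow 2; Dorne 6; Eskel 2; Farrow 5

The standard divisor is 3416/25 ≈ 136.64.
Standard quotas: Arden 3.864, Brisco 5.869, Carrow 2.232, Dorne 6.082, Eskel 1.859, Farrow 5.094.
Lower quotas: Arden 3, Brisco 5, Carrow 2, Dorne 6, Eskel 1, Farrow 5 (sum 22, leaving 3 seats).
Remainders in descending order: Brisco 0.869, Arden 0.864, Eskel 0.859, Carrow 0.232, Farrow 0.094, Dorne 0.082.
Largest remainders: Brisco, Arden, Eskel receive the extra seats.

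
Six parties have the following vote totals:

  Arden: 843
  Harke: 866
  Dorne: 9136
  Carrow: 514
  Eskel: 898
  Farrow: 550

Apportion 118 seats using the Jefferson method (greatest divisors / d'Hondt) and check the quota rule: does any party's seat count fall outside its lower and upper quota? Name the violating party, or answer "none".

Standard quotas: Arden 7.767, Harke 7.979, Dorne 84.176, Carrow 4.736, Eskel 8.274, Farrow 5.068.
Jefferson allocation: Arden 7, Harke 8, Dorne 86, Carrow 4, Eskel 8, Farrow 5.
Dorne has quota 84.176 (lower 84, upper 85) but receives 86 — outside the quota interval.

Dorne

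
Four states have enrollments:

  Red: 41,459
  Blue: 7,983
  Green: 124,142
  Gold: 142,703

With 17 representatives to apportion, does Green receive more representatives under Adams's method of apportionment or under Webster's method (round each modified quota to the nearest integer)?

Adams: Red 3, Blue 1, Green 6, Gold 7.
Webster: Red 2, Blue 0, Green 7, Gold 8.
Green gets 6 under Adams and 7 under Webster.

Webster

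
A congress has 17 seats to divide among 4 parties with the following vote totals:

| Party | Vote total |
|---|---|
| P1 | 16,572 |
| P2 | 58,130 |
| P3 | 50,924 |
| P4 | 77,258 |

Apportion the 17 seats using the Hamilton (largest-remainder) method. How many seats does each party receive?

Total 202884; standard divisor 202884/17 ≈ 11934.353.
Standard quotas: P1 1.3886, P2 4.8708, P3 4.2670, P4 6.4736.
Lower quotas: P1 1, P2 4, P3 4, P4 6 (sum 15, leaving 2 seats).
Remainders in descending order: P2 0.8708, P4 0.4736, P1 0.3886, P3 0.2670.
The surplus seats go to P2, P4.

P1=1; P2=5; P3=4; P4=7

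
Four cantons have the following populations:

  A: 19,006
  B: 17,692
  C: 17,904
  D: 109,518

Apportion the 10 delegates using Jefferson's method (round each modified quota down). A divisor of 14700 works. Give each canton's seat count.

With modified divisor 14700: modified quotas A 1.293, B 1.204, C 1.218, D 7.450.
Rounding down: A 1, B 1, C 1, D 7 (total 10).

A=1, B=1, C=1, D=7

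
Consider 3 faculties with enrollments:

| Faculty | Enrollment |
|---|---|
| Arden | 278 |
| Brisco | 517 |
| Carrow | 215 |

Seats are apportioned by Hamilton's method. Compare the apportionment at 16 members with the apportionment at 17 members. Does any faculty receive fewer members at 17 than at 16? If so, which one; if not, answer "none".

Carrow

At 16 seats: Arden 4, Brisco 8, Carrow 4.
At 17 seats: Arden 5, Brisco 9, Carrow 3.
Carrow drops from 4 to 3.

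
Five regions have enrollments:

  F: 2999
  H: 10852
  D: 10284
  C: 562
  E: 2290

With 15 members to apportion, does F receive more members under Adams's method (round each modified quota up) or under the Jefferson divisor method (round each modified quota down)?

Adams

Adams: F 2, H 5, D 5, C 1, E 2.
Jefferson: F 1, H 7, D 6, C 0, E 1.
F gets 2 under Adams and 1 under Jefferson.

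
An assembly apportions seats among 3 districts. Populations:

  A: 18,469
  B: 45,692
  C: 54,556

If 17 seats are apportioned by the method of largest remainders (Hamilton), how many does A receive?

Standard divisor: 118717 ÷ 17 ≈ 6983.353.
Standard quotas: A 2.6447, B 6.5430, C 7.8123.
Lower quotas: A 2, B 6, C 7 (sum 15, leaving 2 seats).
Remainders in descending order: C 0.8123, A 0.6447, B 0.5430.
Largest remainders: C, A receive the extra seats.
A receives 3.

3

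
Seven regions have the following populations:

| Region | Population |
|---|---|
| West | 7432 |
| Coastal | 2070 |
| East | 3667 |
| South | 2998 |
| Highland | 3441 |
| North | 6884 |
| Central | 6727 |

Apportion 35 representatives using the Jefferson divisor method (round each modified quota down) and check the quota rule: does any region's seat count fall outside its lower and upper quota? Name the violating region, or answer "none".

none

Standard quotas: West 7.830, Coastal 2.181, East 3.864, South 3.159, Highland 3.625, North 7.253, Central 7.088.
Jefferson allocation: West 8, Coastal 2, East 4, South 3, Highland 3, North 8, Central 7.
Every allocation lies between the lower and upper quota.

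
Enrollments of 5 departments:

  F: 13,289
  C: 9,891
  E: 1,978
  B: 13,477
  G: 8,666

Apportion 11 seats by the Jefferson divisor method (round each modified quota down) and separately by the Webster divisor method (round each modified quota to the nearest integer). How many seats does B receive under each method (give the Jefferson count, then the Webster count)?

4 and 3

Jefferson: F 3, C 2, E 0, B 4, G 2.
Webster: F 3, C 3, E 0, B 3, G 2.
B gets 4 under Jefferson and 3 under Webster.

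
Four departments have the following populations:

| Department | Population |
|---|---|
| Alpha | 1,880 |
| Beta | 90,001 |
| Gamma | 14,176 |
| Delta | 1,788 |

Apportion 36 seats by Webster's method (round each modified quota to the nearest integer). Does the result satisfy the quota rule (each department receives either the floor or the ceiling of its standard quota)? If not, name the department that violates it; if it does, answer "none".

Standard quotas: Alpha 0.628, Beta 30.043, Gamma 4.732, Delta 0.597.
Webster allocation: Alpha 1, Beta 29, Gamma 5, Delta 1.
Beta has quota 30.043 (lower 30, upper 31) but receives 29 — outside the quota interval.

Beta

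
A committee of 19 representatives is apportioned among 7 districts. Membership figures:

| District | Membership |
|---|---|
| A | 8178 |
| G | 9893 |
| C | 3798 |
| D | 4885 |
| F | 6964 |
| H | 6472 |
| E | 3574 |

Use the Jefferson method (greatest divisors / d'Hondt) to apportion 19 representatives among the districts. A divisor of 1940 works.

With modified divisor 1940: modified quotas A 4.215, G 5.099, C 1.958, D 2.518, F 3.590, H 3.336, E 1.842.
Rounding down: A 4, G 5, C 1, D 2, F 3, H 3, E 1 (total 19).

A 4; G 5; C 1; D 2; F 3; H 3; E 1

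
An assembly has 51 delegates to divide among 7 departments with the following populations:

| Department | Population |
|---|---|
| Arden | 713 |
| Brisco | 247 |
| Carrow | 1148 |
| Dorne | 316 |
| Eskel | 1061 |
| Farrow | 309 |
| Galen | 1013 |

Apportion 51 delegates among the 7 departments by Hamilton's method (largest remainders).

Standard divisor: 4807 ÷ 51 ≈ 94.255.
Standard quotas: Arden 7.565, Brisco 2.621, Carrow 12.180, Dorne 3.353, Eskel 11.257, Farrow 3.278, Galen 10.747.
Lower quotas: Arden 7, Brisco 2, Carrow 12, Dorne 3, Eskel 11, Farrow 3, Galen 10 (sum 48, leaving 3 seats).
Remainders in descending order: Galen 0.747, Brisco 0.621, Arden 0.565, Dorne 0.353, Farrow 0.278, Eskel 0.257, Carrow 0.180.
The surplus seats go to Galen, Brisco, Arden.

Arden: 8; Brisco: 3; Carrow: 12; Dorne: 3; Eskel: 11; Farrow: 3; Galen: 11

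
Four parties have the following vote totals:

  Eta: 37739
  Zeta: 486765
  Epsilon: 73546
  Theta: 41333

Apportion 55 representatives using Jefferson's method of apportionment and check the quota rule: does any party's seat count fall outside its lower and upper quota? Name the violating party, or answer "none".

Zeta

Standard quotas: Eta 3.246, Zeta 41.872, Epsilon 6.326, Theta 3.555.
Jefferson allocation: Eta 3, Zeta 43, Epsilon 6, Theta 3.
Zeta has quota 41.872 (lower 41, upper 42) but receives 43 — outside the quota interval.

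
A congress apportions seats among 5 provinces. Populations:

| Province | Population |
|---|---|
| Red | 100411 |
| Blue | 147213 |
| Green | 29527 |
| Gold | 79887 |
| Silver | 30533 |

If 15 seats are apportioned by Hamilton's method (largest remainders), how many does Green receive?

The standard divisor is 387571/15 ≈ 25838.067.
Standard quotas: Red 3.8862, Blue 5.6975, Green 1.1428, Gold 3.0918, Silver 1.1817.
Lower quotas: Red 3, Blue 5, Green 1, Gold 3, Silver 1 (sum 13, leaving 2 seats).
Remainders in descending order: Red 0.8862, Blue 0.6975, Silver 0.1817, Green 0.1428, Gold 0.0918.
The surplus seats go to Red, Blue.
Green receives 1.

1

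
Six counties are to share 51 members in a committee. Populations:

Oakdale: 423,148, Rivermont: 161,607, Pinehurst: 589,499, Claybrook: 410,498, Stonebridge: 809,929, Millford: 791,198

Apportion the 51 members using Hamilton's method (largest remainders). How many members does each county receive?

Total 3185879; standard divisor 3185879/51 ≈ 62468.216.
Standard quotas: Oakdale 6.7738, Rivermont 2.5870, Pinehurst 9.4368, Claybrook 6.5713, Stonebridge 12.9655, Millford 12.6656.
Lower quotas: Oakdale 6, Rivermont 2, Pinehurst 9, Claybrook 6, Stonebridge 12, Millford 12 (sum 47, leaving 4 seats).
Remainders in descending order: Stonebridge 0.9655, Oakdale 0.7738, Millford 0.6656, Rivermont 0.5870, Claybrook 0.5713, Pinehurst 0.4368.
Largest remainders: Stonebridge, Oakdale, Millford, Rivermont receive the extra seats.

Oakdale: 7, Rivermont: 3, Pinehurst: 9, Claybrook: 6, Stonebridge: 13, Millford: 13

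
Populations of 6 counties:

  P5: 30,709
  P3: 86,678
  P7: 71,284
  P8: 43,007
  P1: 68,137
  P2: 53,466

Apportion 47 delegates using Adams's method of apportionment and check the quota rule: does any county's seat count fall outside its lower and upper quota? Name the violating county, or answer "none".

Standard quotas: P5 4.085, P3 11.532, P7 9.484, P8 5.722, P1 9.065, P2 7.113.
Adams allocation: P5 4, P3 11, P7 10, P8 6, P1 9, P2 7.
Every allocation lies between the lower and upper quota.

none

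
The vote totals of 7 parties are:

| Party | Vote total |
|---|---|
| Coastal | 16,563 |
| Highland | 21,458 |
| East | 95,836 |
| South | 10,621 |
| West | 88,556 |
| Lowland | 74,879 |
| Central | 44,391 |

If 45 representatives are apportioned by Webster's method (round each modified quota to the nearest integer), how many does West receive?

Standard divisor 352304/45 ≈ 7828.978; standard quotas: Coastal 2.116, Highland 2.741, East 12.241, South 1.357, West 11.311, Lowland 9.564, Central 5.670.
Rounding to the nearest integer gives Coastal 2, Highland 3, East 12, South 1, West 11, Lowland 10, Central 6 — total 45, matching the house size, so no adjustment is needed.
West receives 11.

11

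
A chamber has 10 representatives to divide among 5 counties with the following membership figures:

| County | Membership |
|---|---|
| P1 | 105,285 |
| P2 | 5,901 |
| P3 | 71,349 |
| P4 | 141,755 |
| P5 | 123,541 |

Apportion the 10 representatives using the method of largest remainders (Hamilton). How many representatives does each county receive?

P1 2, P2 0, P3 2, P4 3, P5 3

Standard divisor: 447831 ÷ 10 ≈ 44783.1.
Standard quotas: P1 2.3510, P2 0.1318, P3 1.5932, P4 3.1654, P5 2.7587.
Lower quotas: P1 2, P2 0, P3 1, P4 3, P5 2 (sum 8, leaving 2 seats).
Remainders in descending order: P5 0.7587, P3 0.5932, P1 0.3510, P4 0.1654, P2 0.1318.
The surplus seats go to P5, P3.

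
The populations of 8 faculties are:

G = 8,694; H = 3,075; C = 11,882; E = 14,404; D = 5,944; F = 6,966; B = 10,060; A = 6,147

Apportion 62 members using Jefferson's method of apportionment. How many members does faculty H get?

Standard divisor 67172/62 ≈ 1083.419; standard quotas: G 8.025, H 2.838, C 10.967, E 13.295, D 5.486, F 6.430, B 9.285, A 5.674.
Rounding down gives 8, 2, 10, 13, 5, 6, 9, 5 = 58 seats, so the divisor must be adjusted.
With modified divisor 1015: modified quotas G 8.566, H 3.030, C 11.706, E 14.191, D 5.856, F 6.863, B 9.911, A 6.056.
Rounding down: G 8, H 3, C 11, E 14, D 5, F 6, B 9, A 6 (total 62).
H receives 3.

3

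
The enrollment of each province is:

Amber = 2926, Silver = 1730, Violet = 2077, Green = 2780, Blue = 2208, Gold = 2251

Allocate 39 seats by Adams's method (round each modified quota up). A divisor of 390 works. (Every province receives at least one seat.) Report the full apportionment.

With modified divisor 390: modified quotas Amber 7.503, Silver 4.436, Violet 5.326, Green 7.128, Blue 5.662, Gold 5.772.
Rounding up: Amber 8, Silver 5, Violet 6, Green 8, Blue 6, Gold 6 (total 39).

Amber=8, Silver=5, Violet=6, Green=8, Blue=6, Gold=6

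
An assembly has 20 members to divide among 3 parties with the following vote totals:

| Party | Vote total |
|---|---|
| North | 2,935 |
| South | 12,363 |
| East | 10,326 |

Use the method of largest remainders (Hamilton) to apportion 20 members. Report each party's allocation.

North: 2, South: 10, East: 8

Standard divisor: 25624 ÷ 20 ≈ 1281.2.
Standard quotas: North 2.2908, South 9.6495, East 8.0596.
Lower quotas: North 2, South 9, East 8 (sum 19, leaving 1 seat).
Remainders in descending order: South 0.6495, North 0.2908, East 0.0596.
The surplus seat goes to South.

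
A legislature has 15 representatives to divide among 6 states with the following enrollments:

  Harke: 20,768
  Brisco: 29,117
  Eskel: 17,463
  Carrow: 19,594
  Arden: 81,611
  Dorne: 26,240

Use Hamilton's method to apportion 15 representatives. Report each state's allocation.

The standard divisor is 194793/15 ≈ 12986.2.
Standard quotas: Harke 1.5992, Brisco 2.2421, Eskel 1.3447, Carrow 1.5088, Arden 6.2844, Dorne 2.0206.
Lower quotas: Harke 1, Brisco 2, Eskel 1, Carrow 1, Arden 6, Dorne 2 (sum 13, leaving 2 seats).
Remainders in descending order: Harke 0.5992, Carrow 0.5088, Eskel 0.3447, Arden 0.2844, Brisco 0.2421, Dorne 0.0206.
Largest remainders: Harke, Carrow receive the extra seats.

Harke 2, Brisco 2, Eskel 1, Carrow 2, Arden 6, Dorne 2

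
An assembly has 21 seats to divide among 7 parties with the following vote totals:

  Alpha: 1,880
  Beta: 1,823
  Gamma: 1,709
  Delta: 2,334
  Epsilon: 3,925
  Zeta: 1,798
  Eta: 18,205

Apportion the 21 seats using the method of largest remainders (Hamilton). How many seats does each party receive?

Alpha 1; Beta 1; Gamma 1; Delta 2; Epsilon 3; Zeta 1; Eta 12

Total 31674; standard divisor 31674/21 ≈ 1508.286.
Standard quotas: Alpha 1.2464, Beta 1.2087, Gamma 1.1331, Delta 1.5475, Epsilon 2.6023, Zeta 1.1921, Eta 12.0700.
Lower quotas: Alpha 1, Beta 1, Gamma 1, Delta 1, Epsilon 2, Zeta 1, Eta 12 (sum 19, leaving 2 seats).
Remainders in descending order: Epsilon 0.6023, Delta 0.5475, Alpha 0.2464, Beta 0.2087, Zeta 0.1921, Gamma 0.1331, Eta 0.0700.
The surplus seats go to Epsilon, Delta.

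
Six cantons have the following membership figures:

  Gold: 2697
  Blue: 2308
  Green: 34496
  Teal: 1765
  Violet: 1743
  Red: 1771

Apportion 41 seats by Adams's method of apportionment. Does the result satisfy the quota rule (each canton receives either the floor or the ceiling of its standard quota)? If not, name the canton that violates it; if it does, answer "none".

Green

Standard quotas: Gold 2.469, Blue 2.113, Green 31.584, Teal 1.616, Violet 1.596, Red 1.622.
Adams allocation: Gold 3, Blue 2, Green 30, Teal 2, Violet 2, Red 2.
Green has quota 31.584 (lower 31, upper 32) but receives 30 — outside the quota interval.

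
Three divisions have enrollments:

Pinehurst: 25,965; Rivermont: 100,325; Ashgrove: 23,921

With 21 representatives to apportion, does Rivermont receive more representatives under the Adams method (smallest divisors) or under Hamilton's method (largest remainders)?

Hamilton

Adams: Pinehurst 4, Rivermont 13, Ashgrove 4.
Hamilton: Pinehurst 4, Rivermont 14, Ashgrove 3.
Rivermont gets 13 under Adams and 14 under Hamilton.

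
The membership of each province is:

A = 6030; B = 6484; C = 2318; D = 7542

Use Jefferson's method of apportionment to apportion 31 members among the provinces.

Standard divisor 22374/31 ≈ 721.742; standard quotas: A 8.355, B 8.984, C 3.212, D 10.450.
Rounding down gives 8, 8, 3, 10 = 29 seats, so the divisor must be adjusted.
With modified divisor 680: modified quotas A 8.868, B 9.535, C 3.409, D 11.091.
Rounding down: A 8, B 9, C 3, D 11 (total 31).

A: 8, B: 9, C: 3, D: 11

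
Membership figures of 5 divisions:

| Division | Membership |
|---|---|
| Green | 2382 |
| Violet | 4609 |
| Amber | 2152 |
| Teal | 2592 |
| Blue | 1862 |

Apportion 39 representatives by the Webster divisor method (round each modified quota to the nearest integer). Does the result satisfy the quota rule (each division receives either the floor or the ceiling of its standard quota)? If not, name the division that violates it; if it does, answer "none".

none

Standard quotas: Green 6.832, Violet 13.220, Amber 6.173, Teal 7.435, Blue 5.341.
Webster allocation: Green 7, Violet 13, Amber 6, Teal 8, Blue 5.
Every allocation lies between the lower and upper quota.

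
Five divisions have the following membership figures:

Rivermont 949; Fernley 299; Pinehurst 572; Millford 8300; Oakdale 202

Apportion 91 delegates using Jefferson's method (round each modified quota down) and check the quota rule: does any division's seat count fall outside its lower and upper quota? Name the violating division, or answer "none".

Standard quotas: Rivermont 8.366, Fernley 2.636, Pinehurst 5.043, Millford 73.174, Oakdale 1.781.
Jefferson allocation: Rivermont 8, Fernley 2, Pinehurst 5, Millford 75, Oakdale 1.
Millford has quota 73.174 (lower 73, upper 74) but receives 75 — outside the quota interval.

Millford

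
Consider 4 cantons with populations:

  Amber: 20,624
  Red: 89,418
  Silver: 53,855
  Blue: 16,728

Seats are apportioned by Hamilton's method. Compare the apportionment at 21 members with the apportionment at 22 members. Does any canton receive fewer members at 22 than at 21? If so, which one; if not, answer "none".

At 21 seats: Amber 3, Red 10, Silver 6, Blue 2.
At 22 seats: Amber 2, Red 11, Silver 7, Blue 2.
Amber drops from 3 to 2.

Amber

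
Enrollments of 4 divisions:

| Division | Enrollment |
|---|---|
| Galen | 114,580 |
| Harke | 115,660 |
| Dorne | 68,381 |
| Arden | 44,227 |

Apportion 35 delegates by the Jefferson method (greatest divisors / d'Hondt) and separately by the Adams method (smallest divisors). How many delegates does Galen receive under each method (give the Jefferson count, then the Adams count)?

12 and 11

Jefferson: Galen 12, Harke 12, Dorne 7, Arden 4.
Adams: Galen 11, Harke 12, Dorne 7, Arden 5.
Galen gets 12 under Jefferson and 11 under Adams.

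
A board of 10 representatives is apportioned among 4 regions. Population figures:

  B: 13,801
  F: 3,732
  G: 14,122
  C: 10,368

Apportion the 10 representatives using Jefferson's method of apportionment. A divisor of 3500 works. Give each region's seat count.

With modified divisor 3500: modified quotas B 3.943, F 1.066, G 4.035, C 2.962.
Rounding down: B 3, F 1, G 4, C 2 (total 10).

B: 3; F: 1; G: 4; C: 2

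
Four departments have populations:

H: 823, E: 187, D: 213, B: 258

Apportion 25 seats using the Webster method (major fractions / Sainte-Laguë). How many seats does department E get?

Standard divisor 1481/25 ≈ 59.24; standard quotas: H 13.893, E 3.157, D 3.596, B 4.355.
Rounding to the nearest integer gives H 14, E 3, D 4, B 4 — total 25, matching the house size, so no adjustment is needed.
E receives 3.

3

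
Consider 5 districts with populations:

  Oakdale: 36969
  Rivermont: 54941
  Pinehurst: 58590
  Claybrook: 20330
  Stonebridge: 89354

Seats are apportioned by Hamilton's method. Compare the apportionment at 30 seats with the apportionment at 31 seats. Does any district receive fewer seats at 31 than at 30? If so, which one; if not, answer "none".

At 30 seats: Oakdale 4, Rivermont 6, Pinehurst 7, Claybrook 3, Stonebridge 10.
At 31 seats: Oakdale 4, Rivermont 7, Pinehurst 7, Claybrook 2, Stonebridge 11.
Claybrook drops from 3 to 2.

Claybrook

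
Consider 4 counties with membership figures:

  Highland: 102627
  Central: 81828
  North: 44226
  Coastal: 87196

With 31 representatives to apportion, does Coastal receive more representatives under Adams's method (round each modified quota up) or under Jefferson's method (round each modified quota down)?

Jefferson

Adams: Highland 10, Central 8, North 5, Coastal 8.
Jefferson: Highland 10, Central 8, North 4, Coastal 9.
Coastal gets 8 under Adams and 9 under Jefferson.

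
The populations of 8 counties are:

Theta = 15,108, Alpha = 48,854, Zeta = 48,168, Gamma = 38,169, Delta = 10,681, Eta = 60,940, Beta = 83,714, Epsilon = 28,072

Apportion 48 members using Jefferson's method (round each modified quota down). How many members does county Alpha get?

7

Standard divisor 333706/48 ≈ 6952.208; standard quotas: Theta 2.173, Alpha 7.027, Zeta 6.928, Gamma 5.490, Delta 1.536, Eta 8.766, Beta 12.041, Epsilon 4.038.
Rounding down gives 2, 7, 6, 5, 1, 8, 12, 4 = 45 seats, so the divisor must be adjusted.
With modified divisor 6400: modified quotas Theta 2.361, Alpha 7.633, Zeta 7.526, Gamma 5.964, Delta 1.669, Eta 9.522, Beta 13.080, Epsilon 4.386.
Rounding down: Theta 2, Alpha 7, Zeta 7, Gamma 5, Delta 1, Eta 9, Beta 13, Epsilon 4 (total 48).
Alpha receives 7.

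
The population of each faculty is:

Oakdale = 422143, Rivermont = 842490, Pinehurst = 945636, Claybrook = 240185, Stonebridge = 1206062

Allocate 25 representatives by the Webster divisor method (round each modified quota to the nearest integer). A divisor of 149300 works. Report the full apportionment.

With modified divisor 149300: modified quotas Oakdale 2.827, Rivermont 5.643, Pinehurst 6.334, Claybrook 1.609, Stonebridge 8.078.
Rounding to the nearest integer: Oakdale 3, Rivermont 6, Pinehurst 6, Claybrook 2, Stonebridge 8 (total 25).

Oakdale 3; Rivermont 6; Pinehurst 6; Claybrook 2; Stonebridge 8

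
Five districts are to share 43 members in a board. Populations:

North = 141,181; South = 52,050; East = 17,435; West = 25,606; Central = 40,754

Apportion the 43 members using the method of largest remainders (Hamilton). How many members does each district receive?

Standard divisor: 277026 ÷ 43 ≈ 6442.465.
Standard quotas: North 21.9141, South 8.0792, East 2.7063, West 3.9746, Central 6.3258.
Lower quotas: North 21, South 8, East 2, West 3, Central 6 (sum 40, leaving 3 seats).
Remainders in descending order: West 0.9746, North 0.9141, East 0.7063, Central 0.3258, South 0.0792.
Largest remainders: West, North, East receive the extra seats.

North 22; South 8; East 3; West 4; Central 6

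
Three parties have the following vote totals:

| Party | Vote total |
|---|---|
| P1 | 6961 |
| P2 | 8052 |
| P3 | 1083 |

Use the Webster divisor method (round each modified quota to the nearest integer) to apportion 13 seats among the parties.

Standard divisor 16096/13 ≈ 1238.154; standard quotas: P1 5.622, P2 6.503, P3 0.875.
Rounding to the nearest integer gives 6, 7, 1 = 14 seats, so the divisor must be adjusted.
With modified divisor 1250: modified quotas P1 5.569, P2 6.442, P3 0.866.
Rounding to the nearest integer: P1 6, P2 6, P3 1 (total 13).

P1: 6, P2: 6, P3: 1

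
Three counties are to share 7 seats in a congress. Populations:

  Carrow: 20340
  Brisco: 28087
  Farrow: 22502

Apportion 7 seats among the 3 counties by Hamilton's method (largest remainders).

Standard divisor: 70929 ÷ 7 ≈ 10132.714.
Standard quotas: Carrow 2.0074, Brisco 2.7719, Farrow 2.2207.
Lower quotas: Carrow 2, Brisco 2, Farrow 2 (sum 6, leaving 1 seat).
Remainders in descending order: Brisco 0.7719, Farrow 0.2207, Carrow 0.0074.
The surplus seat goes to Brisco.

Carrow 2, Brisco 3, Farrow 2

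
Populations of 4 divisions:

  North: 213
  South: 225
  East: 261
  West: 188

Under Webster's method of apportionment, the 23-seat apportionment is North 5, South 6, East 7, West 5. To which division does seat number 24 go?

Priority for the next seat is population ÷ (current seats + 0.5).
Priorities: North 38.727, South 34.615, East 34.800, West 34.182.
Highest priority: North.

North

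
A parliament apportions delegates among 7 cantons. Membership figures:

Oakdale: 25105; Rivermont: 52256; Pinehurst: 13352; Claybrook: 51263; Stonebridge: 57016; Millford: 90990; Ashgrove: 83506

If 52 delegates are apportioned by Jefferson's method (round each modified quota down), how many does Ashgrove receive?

12

Standard divisor 373488/52 ≈ 7182.462; standard quotas: Oakdale 3.495, Rivermont 7.276, Pinehurst 1.859, Claybrook 7.137, Stonebridge 7.938, Millford 12.668, Ashgrove 11.626.
Rounding down gives 3, 7, 1, 7, 7, 12, 11 = 48 seats, so the divisor must be adjusted.
With modified divisor 6600: modified quotas Oakdale 3.804, Rivermont 7.918, Pinehurst 2.023, Claybrook 7.767, Stonebridge 8.639, Millford 13.786, Ashgrove 12.652.
Rounding down: Oakdale 3, Rivermont 7, Pinehurst 2, Claybrook 7, Stonebridge 8, Millford 13, Ashgrove 12 (total 52).
Ashgrove receives 12.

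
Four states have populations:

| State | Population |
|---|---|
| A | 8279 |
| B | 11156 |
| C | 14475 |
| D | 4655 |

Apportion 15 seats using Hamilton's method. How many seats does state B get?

Total 38565; standard divisor 38565/15 = 2571.
Standard quotas: A 3.2201, B 4.3392, C 5.6301, D 1.8106.
Lower quotas: A 3, B 4, C 5, D 1 (sum 13, leaving 2 seats).
Remainders in descending order: D 0.8106, C 0.6301, B 0.3392, A 0.2201.
Largest remainders: D, C receive the extra seats.
B receives 4.

4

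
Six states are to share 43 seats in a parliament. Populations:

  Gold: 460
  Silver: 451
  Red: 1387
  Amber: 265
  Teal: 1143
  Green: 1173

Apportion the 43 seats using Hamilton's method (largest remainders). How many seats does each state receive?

Gold=4, Silver=4, Red=12, Amber=2, Teal=10, Green=11

Total 4879; standard divisor 4879/43 ≈ 113.465.
Standard quotas: Gold 4.054, Silver 3.975, Red 12.224, Amber 2.336, Teal 10.074, Green 10.338.
Lower quotas: Gold 4, Silver 3, Red 12, Amber 2, Teal 10, Green 10 (sum 41, leaving 2 seats).
Remainders in descending order: Silver 0.975, Green 0.338, Amber 0.336, Red 0.224, Teal 0.074, Gold 0.054.
Largest remainders: Silver, Green receive the extra seats.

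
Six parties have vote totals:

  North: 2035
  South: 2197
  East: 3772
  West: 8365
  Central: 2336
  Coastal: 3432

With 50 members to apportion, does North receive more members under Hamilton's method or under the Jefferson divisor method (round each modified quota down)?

Hamilton

Hamilton: North 5, South 5, East 8, West 19, Central 5, Coastal 8.
Jefferson: North 4, South 5, East 9, West 19, Central 5, Coastal 8.
North gets 5 under Hamilton and 4 under Jefferson.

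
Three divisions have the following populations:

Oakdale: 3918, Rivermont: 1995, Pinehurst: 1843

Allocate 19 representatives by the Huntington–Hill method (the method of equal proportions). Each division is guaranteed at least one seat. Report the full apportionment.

With divisor 412.6: modified quotas Oakdale 9.496, Rivermont 4.835, Pinehurst 4.467.
Geometric-mean thresholds: Oakdale √(9·10)=9.487, Rivermont √(4·5)=4.472, Pinehurst √(4·5)=4.472.
Each quota rounded against its threshold gives Oakdale 10, Rivermont 5, Pinehurst 4 (total 19).

Oakdale 10, Rivermont 5, Pinehurst 4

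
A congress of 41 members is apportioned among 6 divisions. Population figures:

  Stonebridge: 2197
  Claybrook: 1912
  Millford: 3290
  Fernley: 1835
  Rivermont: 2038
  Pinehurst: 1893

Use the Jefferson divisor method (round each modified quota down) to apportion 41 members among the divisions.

Standard divisor 13165/41 ≈ 321.098; standard quotas: Stonebridge 6.842, Claybrook 5.955, Millford 10.246, Fernley 5.715, Rivermont 6.347, Pinehurst 5.895.
Rounding down gives 6, 5, 10, 5, 6, 5 = 37 seats, so the divisor must be adjusted.
With modified divisor 300: modified quotas Stonebridge 7.323, Claybrook 6.373, Millford 10.967, Fernley 6.117, Rivermont 6.793, Pinehurst 6.310.
Rounding down: Stonebridge 7, Claybrook 6, Millford 10, Fernley 6, Rivermont 6, Pinehurst 6 (total 41).

Stonebridge: 7, Claybrook: 6, Millford: 10, Fernley: 6, Rivermont: 6, Pinehurst: 6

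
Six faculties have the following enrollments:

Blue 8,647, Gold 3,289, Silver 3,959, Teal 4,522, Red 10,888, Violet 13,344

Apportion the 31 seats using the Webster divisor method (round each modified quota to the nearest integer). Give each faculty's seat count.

Standard divisor 44649/31 ≈ 1440.29; standard quotas: Blue 6.004, Gold 2.284, Silver 2.749, Teal 3.140, Red 7.560, Violet 9.265.
Rounding to the nearest integer gives Blue 6, Gold 2, Silver 3, Teal 3, Red 8, Violet 9 — total 31, matching the house size, so no adjustment is needed.

Blue: 6, Gold: 2, Silver: 3, Teal: 3, Red: 8, Violet: 9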